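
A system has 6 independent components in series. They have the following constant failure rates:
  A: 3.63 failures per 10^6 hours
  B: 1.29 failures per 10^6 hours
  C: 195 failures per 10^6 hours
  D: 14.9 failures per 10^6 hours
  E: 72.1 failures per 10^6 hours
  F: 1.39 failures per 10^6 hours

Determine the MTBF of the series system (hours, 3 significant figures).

3470

Series of exponential components: λ_sys = Σ λ_i
λ_sys = 0.00000363 + 0.00000129 + 0.000195 + 0.0000149 + 0.0000721 + 0.00000139 = 2.8831e-04 /h
MTBF = 1 / λ_sys = 3470 h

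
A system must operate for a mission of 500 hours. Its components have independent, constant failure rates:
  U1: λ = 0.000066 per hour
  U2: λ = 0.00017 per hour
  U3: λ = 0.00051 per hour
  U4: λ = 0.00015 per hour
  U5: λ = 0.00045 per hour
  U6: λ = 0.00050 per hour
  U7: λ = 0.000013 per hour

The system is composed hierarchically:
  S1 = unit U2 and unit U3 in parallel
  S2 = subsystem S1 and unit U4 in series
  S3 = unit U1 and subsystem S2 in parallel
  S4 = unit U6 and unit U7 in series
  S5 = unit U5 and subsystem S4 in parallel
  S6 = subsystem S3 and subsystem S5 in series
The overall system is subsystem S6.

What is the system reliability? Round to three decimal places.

0.952

R(U1) = exp(−0.000066 × 500) = 0.96754
R(U2) = exp(−0.00017 × 500) = 0.91851
R(U3) = exp(−0.00051 × 500) = 0.77492
R(U4) = exp(−0.00015 × 500) = 0.92774
R(U5) = exp(−0.00045 × 500) = 0.79852
R(U6) = exp(−0.00050 × 500) = 0.77880
R(U7) = exp(−0.000013 × 500) = 0.99352
Parallel (U2 and U3): 1 − (1 − 0.91851)(1 − 0.77492) = 0.98166
Series ([0.98166] and U4): 0.98166 × 0.92774 = 0.91073
Parallel (U1 and [0.91073]): 1 − (1 − 0.96754)(1 − 0.91073) = 0.99710
Series (U6 and U7): 0.77880 × 0.99352 = 0.77375
Parallel (U5 and [0.77375]): 1 − (1 − 0.79852)(1 − 0.77375) = 0.95442
Series ([0.99710] and [0.95442]): 0.99710 × 0.95442 = 0.952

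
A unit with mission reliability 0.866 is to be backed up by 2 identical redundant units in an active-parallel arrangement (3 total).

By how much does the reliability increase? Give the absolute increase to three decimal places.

R_before = 0.866
R_after = 1 − (1 − 0.866)^3 = 0.998
ΔR = 0.998 − 0.866 = 0.132

0.132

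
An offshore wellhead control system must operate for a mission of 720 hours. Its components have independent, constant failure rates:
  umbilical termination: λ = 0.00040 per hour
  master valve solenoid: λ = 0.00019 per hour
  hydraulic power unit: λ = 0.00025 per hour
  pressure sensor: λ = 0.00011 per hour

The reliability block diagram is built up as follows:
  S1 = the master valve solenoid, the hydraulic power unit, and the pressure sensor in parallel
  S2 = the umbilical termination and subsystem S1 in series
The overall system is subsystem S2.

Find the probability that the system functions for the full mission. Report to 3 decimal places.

0.749

R(umbilical termination) = exp(−0.00040 × 720) = 0.74976
R(master valve solenoid) = exp(−0.00019 × 720) = 0.87214
R(hydraulic power unit) = exp(−0.00025 × 720) = 0.83527
R(pressure sensor) = exp(−0.00011 × 720) = 0.92386
Parallel (master valve solenoid, hydraulic power unit, and pressure sensor): 1 − (1 − 0.87214)(1 − 0.83527)(1 − 0.92386) = 0.99840
Series (umbilical termination and [0.99840]): 0.74976 × 0.99840 = 0.749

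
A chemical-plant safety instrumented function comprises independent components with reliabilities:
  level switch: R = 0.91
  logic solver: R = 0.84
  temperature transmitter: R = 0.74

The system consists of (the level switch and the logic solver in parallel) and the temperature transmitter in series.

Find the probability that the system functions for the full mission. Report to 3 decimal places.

Parallel (level switch and logic solver): 1 − (1 − 0.91000)(1 − 0.84000) = 0.98560
Series ([0.98560] and temperature transmitter): 0.98560 × 0.74000 = 0.729

0.729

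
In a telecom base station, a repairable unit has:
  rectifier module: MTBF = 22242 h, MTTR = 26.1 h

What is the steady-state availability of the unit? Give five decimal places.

0.99883

A(rectifier module) = MTBF/(MTBF+MTTR) = 22242/(22242+26.1) = 0.99883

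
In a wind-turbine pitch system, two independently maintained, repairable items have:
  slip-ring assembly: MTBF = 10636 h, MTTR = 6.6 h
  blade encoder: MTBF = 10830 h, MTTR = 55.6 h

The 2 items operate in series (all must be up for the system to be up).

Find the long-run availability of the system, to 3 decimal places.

0.994

A(slip-ring assembly) = MTBF/(MTBF+MTTR) = 10636/(10636+6.6) = 0.999380
A(blade encoder) = MTBF/(MTBF+MTTR) = 10830/(10830+55.6) = 0.994892
Series availability: 0.999380 × 0.994892 = 0.994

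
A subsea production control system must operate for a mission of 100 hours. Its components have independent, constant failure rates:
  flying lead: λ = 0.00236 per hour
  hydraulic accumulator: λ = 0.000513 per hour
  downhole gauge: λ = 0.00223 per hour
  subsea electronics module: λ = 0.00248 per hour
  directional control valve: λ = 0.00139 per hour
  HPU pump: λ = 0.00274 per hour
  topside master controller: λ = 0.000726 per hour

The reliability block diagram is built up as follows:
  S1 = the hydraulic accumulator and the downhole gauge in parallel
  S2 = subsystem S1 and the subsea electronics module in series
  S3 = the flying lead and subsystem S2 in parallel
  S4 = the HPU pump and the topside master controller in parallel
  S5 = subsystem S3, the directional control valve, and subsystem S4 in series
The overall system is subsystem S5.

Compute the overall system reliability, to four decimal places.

0.8147

R(flying lead) = exp(−0.00236 × 100) = 0.789781
R(hydraulic accumulator) = exp(−0.000513 × 100) = 0.949994
R(downhole gauge) = exp(−0.00223 × 100) = 0.800115
R(subsea electronics module) = exp(−0.00248 × 100) = 0.780360
R(directional control valve) = exp(−0.00139 × 100) = 0.870228
R(HPU pump) = exp(−0.00274 × 100) = 0.760332
R(topside master controller) = exp(−0.000726 × 100) = 0.929973
Parallel (hydraulic accumulator and downhole gauge): 1 − (1 − 0.949994)(1 − 0.800115) = 0.990005
Series ([0.990005] and subsea electronics module): 0.990005 × 0.780360 = 0.772560
Parallel (flying lead and [0.772560]): 1 − (1 − 0.789781)(1 − 0.772560) = 0.952188
Parallel (HPU pump and topside master controller): 1 − (1 − 0.760332)(1 − 0.929973) = 0.983217
Series ([0.952188], directional control valve, and [0.983217]): 0.952188 × 0.870228 × 0.983217 = 0.8147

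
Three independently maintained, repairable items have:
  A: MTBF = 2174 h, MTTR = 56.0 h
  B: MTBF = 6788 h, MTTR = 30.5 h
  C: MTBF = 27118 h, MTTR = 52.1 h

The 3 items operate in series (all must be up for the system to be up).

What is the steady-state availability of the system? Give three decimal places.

A(A) = MTBF/(MTBF+MTTR) = 2174/(2174+56.0) = 0.974888
A(B) = MTBF/(MTBF+MTTR) = 6788/(6788+30.5) = 0.995527
A(C) = MTBF/(MTBF+MTTR) = 27118/(27118+52.1) = 0.998082
Series availability: 0.974888 × 0.995527 × 0.998082 = 0.969

0.969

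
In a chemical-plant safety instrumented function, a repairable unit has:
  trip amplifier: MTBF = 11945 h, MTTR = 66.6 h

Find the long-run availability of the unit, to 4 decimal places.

0.9945

A(trip amplifier) = MTBF/(MTBF+MTTR) = 11945/(11945+66.6) = 0.9945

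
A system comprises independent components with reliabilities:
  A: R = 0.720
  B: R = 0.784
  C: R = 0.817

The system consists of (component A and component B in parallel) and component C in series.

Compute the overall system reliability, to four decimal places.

Parallel (A and B): 1 − (1 − 0.720000)(1 − 0.784000) = 0.939520
Series ([0.939520] and C): 0.939520 × 0.817000 = 0.7676

0.7676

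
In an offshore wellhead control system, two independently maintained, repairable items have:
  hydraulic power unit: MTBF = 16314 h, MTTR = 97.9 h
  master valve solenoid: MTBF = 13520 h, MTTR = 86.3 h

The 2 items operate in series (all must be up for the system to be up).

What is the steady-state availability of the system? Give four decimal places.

A(hydraulic power unit) = MTBF/(MTBF+MTTR) = 16314/(16314+97.9) = 0.994035
A(master valve solenoid) = MTBF/(MTBF+MTTR) = 13520/(13520+86.3) = 0.993657
Series availability: 0.994035 × 0.993657 = 0.9877

0.9877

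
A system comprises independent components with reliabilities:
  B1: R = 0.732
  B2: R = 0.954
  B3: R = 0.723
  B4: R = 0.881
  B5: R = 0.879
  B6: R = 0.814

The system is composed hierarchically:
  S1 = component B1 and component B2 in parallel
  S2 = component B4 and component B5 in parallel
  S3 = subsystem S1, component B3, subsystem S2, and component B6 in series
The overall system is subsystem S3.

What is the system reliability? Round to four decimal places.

0.5729

Parallel (B1 and B2): 1 − (1 − 0.732000)(1 − 0.954000) = 0.987672
Parallel (B4 and B5): 1 − (1 − 0.881000)(1 − 0.879000) = 0.985601
Series ([0.987672], B3, [0.985601], and B6): 0.987672 × 0.723000 × 0.985601 × 0.814000 = 0.5729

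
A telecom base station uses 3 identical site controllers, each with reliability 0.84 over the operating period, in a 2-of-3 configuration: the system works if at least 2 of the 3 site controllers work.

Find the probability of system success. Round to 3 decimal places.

0.931

R = Σ_{i=2}^{3} C(3,i) p^i (1−p)^{3−i} with p = 0.84
C(3,2)·0.84^2·0.16^1 = 0.33869
C(3,3)·0.84^3·0.16^0 = 0.59270
Sum = 0.931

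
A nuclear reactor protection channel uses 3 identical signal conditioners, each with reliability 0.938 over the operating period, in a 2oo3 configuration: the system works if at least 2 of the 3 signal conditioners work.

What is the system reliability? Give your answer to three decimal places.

R = Σ_{i=2}^{3} C(3,i) p^i (1−p)^{3−i} with p = 0.938
C(3,2)·0.938^2·0.062^1 = 0.16365
C(3,3)·0.938^3·0.062^0 = 0.82529
Sum = 0.989

0.989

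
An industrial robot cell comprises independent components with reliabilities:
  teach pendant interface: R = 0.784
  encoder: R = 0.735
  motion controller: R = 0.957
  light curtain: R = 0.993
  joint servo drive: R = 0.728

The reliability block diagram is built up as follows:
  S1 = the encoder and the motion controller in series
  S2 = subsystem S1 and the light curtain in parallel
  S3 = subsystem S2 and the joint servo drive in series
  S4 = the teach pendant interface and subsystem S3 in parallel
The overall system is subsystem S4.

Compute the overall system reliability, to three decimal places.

0.941

Series (encoder and motion controller): 0.73500 × 0.95700 = 0.70340
Parallel ([0.70340] and light curtain): 1 − (1 − 0.70340)(1 − 0.99300) = 0.99792
Series ([0.99792] and joint servo drive): 0.99792 × 0.72800 = 0.72649
Parallel (teach pendant interface and [0.72649]): 1 − (1 − 0.78400)(1 − 0.72649) = 0.941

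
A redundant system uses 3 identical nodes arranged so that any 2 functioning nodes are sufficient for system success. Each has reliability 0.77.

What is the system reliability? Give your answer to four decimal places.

0.8656

R = Σ_{i=2}^{3} C(3,i) p^i (1−p)^{3−i} with p = 0.77
C(3,2)·0.77^2·0.23^1 = 0.409101
C(3,3)·0.77^3·0.23^0 = 0.456533
Sum = 0.8656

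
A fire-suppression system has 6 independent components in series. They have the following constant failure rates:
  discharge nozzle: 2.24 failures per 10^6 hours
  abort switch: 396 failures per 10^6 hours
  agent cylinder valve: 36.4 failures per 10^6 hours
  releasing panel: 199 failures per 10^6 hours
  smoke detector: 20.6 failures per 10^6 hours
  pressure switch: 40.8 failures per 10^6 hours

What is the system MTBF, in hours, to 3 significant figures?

1440

Series of exponential components: λ_sys = Σ λ_i
λ_sys = 0.00000224 + 0.000396 + 0.0000364 + 0.000199 + 0.0000206 + 0.0000408 = 6.9504e-04 /h
MTBF = 1 / λ_sys = 1440 h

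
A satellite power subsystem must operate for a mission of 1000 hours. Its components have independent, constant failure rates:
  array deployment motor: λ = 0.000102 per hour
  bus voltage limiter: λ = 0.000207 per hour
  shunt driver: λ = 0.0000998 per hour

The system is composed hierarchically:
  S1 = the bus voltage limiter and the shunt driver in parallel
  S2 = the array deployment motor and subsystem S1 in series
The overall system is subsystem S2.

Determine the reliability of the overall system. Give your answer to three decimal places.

0.887

R(array deployment motor) = exp(−0.000102 × 1000) = 0.90303
R(bus voltage limiter) = exp(−0.000207 × 1000) = 0.81302
R(shunt driver) = exp(−0.0000998 × 1000) = 0.90502
Parallel (bus voltage limiter and shunt driver): 1 − (1 − 0.81302)(1 − 0.90502) = 0.98224
Series (array deployment motor and [0.98224]): 0.90303 × 0.98224 = 0.887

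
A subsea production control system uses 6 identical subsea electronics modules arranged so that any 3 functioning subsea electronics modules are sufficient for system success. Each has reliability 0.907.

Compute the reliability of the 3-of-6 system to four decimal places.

R = Σ_{i=3}^{6} C(6,i) p^i (1−p)^{6−i} with p = 0.907
C(6,3)·0.907^3·0.093^3 = 0.012003
C(6,4)·0.907^4·0.093^2 = 0.087798
C(6,5)·0.907^5·0.093^1 = 0.342508
C(6,6)·0.907^6·0.093^0 = 0.556729
Sum = 0.9990

0.9990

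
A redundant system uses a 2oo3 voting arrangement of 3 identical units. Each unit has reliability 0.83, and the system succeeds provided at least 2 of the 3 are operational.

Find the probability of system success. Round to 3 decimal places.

0.923

R = Σ_{i=2}^{3} C(3,i) p^i (1−p)^{3−i} with p = 0.83
C(3,2)·0.83^2·0.17^1 = 0.35134
C(3,3)·0.83^3·0.17^0 = 0.57179
Sum = 0.923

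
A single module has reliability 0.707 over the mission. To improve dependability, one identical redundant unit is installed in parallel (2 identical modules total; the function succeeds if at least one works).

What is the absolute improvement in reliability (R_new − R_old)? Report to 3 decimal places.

R_before = 0.707
R_after = 1 − (1 − 0.707)^2 = 0.914
ΔR = 0.914 − 0.707 = 0.207

0.207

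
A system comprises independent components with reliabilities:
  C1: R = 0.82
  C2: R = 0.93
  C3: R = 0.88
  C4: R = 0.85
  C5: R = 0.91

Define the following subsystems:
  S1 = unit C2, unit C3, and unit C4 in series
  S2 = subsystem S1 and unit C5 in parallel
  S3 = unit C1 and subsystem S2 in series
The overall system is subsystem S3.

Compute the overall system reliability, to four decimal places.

Series (C2, C3, and C4): 0.930000 × 0.880000 × 0.850000 = 0.695640
Parallel ([0.695640] and C5): 1 − (1 − 0.695640)(1 − 0.910000) = 0.972608
Series (C1 and [0.972608]): 0.820000 × 0.972608 = 0.7975

0.7975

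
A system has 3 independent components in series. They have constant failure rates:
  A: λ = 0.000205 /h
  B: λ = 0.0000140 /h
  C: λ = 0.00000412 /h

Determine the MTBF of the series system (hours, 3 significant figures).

Series of exponential components: λ_sys = Σ λ_i
λ_sys = 0.000205 + 0.0000140 + 0.00000412 = 2.2312e-04 /h
MTBF = 1 / λ_sys = 4480 h

4480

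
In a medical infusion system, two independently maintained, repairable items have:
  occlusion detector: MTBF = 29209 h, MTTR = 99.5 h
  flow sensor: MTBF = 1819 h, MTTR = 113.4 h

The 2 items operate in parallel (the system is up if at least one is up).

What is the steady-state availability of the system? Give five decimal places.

A(occlusion detector) = MTBF/(MTBF+MTTR) = 29209/(29209+99.5) = 0.996605
A(flow sensor) = MTBF/(MTBF+MTTR) = 1819/(1819+113.4) = 0.941316
Parallel availability: 1 − (1 − 0.996605)(1 − 0.941316) = 0.99980

0.99980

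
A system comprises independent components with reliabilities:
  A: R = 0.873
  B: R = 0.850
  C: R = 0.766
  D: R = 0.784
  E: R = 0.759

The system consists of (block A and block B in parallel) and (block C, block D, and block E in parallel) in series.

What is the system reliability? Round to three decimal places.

Parallel (A and B): 1 − (1 − 0.87300)(1 − 0.85000) = 0.98095
Parallel (C, D, and E): 1 − (1 − 0.76600)(1 − 0.78400)(1 − 0.75900) = 0.98782
Series ([0.98095] and [0.98782]): 0.98095 × 0.98782 = 0.969

0.969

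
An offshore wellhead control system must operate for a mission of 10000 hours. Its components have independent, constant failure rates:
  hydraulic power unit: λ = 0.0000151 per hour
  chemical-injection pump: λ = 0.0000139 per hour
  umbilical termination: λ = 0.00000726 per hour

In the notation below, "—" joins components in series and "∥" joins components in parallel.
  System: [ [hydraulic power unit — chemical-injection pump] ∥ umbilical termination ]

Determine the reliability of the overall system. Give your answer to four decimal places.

0.9824

R(hydraulic power unit) = exp(−0.0000151 × 10000) = 0.859848
R(chemical-injection pump) = exp(−0.0000139 × 10000) = 0.870228
R(umbilical termination) = exp(−0.00000726 × 10000) = 0.929973
Series (hydraulic power unit and chemical-injection pump): 0.859848 × 0.870228 = 0.748264
Parallel ([0.748264] and umbilical termination): 1 − (1 − 0.748264)(1 − 0.929973) = 0.9824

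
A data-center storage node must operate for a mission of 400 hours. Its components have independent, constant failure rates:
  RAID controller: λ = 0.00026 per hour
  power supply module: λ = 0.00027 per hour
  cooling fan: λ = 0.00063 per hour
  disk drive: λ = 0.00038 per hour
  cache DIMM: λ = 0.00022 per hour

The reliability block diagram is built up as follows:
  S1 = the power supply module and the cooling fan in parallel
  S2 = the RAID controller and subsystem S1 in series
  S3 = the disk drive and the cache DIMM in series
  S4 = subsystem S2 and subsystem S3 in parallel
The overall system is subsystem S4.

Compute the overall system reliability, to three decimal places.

0.975

R(RAID controller) = exp(−0.00026 × 400) = 0.90123
R(power supply module) = exp(−0.00027 × 400) = 0.89763
R(cooling fan) = exp(−0.00063 × 400) = 0.77724
R(disk drive) = exp(−0.00038 × 400) = 0.85899
R(cache DIMM) = exp(−0.00022 × 400) = 0.91576
Parallel (power supply module and cooling fan): 1 − (1 − 0.89763)(1 − 0.77724) = 0.97720
Series (RAID controller and [0.97720]): 0.90123 × 0.97720 = 0.88068
Series (disk drive and cache DIMM): 0.85899 × 0.91576 = 0.78663
Parallel ([0.88068] and [0.78663]): 1 − (1 − 0.88068)(1 − 0.78663) = 0.975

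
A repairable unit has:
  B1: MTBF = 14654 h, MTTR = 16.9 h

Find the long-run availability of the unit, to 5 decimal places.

0.99885

A(B1) = MTBF/(MTBF+MTTR) = 14654/(14654+16.9) = 0.99885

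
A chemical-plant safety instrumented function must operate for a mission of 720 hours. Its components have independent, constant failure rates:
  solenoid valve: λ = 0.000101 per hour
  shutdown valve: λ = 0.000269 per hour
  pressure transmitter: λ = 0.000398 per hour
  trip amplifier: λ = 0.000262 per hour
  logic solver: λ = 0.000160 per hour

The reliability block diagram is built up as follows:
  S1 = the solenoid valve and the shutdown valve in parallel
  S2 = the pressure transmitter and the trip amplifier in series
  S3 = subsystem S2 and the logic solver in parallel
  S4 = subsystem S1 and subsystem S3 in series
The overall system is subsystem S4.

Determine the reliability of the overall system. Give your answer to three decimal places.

R(solenoid valve) = exp(−0.000101 × 720) = 0.92986
R(shutdown valve) = exp(−0.000269 × 720) = 0.82392
R(pressure transmitter) = exp(−0.000398 × 720) = 0.75084
R(trip amplifier) = exp(−0.000262 × 720) = 0.82808
R(logic solver) = exp(−0.000160 × 720) = 0.89119
Parallel (solenoid valve and shutdown valve): 1 − (1 − 0.92986)(1 − 0.82392) = 0.98765
Series (pressure transmitter and trip amplifier): 0.75084 × 0.82808 = 0.62176
Parallel ([0.62176] and logic solver): 1 − (1 − 0.62176)(1 − 0.89119) = 0.95884
Series ([0.98765] and [0.95884]): 0.98765 × 0.95884 = 0.947

0.947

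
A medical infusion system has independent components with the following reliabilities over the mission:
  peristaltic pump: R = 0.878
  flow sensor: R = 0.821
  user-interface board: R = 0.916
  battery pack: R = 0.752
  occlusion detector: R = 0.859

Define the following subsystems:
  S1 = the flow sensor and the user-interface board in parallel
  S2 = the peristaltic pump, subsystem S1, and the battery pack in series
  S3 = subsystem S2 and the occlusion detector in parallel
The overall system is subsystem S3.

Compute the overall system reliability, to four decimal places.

Parallel (flow sensor and user-interface board): 1 − (1 − 0.821000)(1 − 0.916000) = 0.984964
Series (peristaltic pump, [0.984964], and battery pack): 0.878000 × 0.984964 × 0.752000 = 0.650328
Parallel ([0.650328] and occlusion detector): 1 − (1 − 0.650328)(1 − 0.859000) = 0.9507

0.9507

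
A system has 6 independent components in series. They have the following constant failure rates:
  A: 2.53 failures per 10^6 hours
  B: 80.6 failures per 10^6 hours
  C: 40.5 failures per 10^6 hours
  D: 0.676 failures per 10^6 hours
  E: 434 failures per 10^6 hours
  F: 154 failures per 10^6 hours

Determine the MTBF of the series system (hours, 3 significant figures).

Series of exponential components: λ_sys = Σ λ_i
λ_sys = 0.00000253 + 0.0000806 + 0.0000405 + 0.000000676 + 0.000434 + 0.000154 = 7.1231e-04 /h
MTBF = 1 / λ_sys = 1400 h

1400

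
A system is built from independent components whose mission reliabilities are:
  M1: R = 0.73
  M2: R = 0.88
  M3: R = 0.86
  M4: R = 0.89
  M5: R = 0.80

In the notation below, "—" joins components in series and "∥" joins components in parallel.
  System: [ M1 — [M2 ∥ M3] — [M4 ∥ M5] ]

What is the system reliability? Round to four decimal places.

Parallel (M2 and M3): 1 − (1 − 0.880000)(1 − 0.860000) = 0.983200
Parallel (M4 and M5): 1 − (1 − 0.890000)(1 − 0.800000) = 0.978000
Series (M1, [0.983200], and [0.978000]): 0.730000 × 0.983200 × 0.978000 = 0.7019

0.7019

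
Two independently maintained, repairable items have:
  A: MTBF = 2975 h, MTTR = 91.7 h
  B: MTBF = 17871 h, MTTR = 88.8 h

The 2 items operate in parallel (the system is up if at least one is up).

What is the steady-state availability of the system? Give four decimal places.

0.9999

A(A) = MTBF/(MTBF+MTTR) = 2975/(2975+91.7) = 0.970098
A(B) = MTBF/(MTBF+MTTR) = 17871/(17871+88.8) = 0.995056
Parallel availability: 1 − (1 − 0.970098)(1 − 0.995056) = 0.9999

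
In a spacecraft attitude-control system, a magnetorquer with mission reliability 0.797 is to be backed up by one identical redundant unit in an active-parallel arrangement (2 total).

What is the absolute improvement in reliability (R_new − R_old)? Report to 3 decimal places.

0.162

R_before = 0.797
R_after = 1 − (1 − 0.797)^2 = 0.959
ΔR = 0.959 − 0.797 = 0.162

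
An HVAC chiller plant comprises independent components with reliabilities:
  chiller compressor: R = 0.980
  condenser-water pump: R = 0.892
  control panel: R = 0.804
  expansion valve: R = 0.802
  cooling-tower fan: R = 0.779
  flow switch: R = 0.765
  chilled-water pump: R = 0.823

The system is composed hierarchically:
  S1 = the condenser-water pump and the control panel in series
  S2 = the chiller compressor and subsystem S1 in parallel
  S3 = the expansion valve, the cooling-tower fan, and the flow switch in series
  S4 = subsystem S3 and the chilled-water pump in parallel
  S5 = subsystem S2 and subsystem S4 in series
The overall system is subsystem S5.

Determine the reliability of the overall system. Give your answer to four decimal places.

0.9025

Series (condenser-water pump and control panel): 0.892000 × 0.804000 = 0.717168
Parallel (chiller compressor and [0.717168]): 1 − (1 − 0.980000)(1 − 0.717168) = 0.994343
Series (expansion valve, cooling-tower fan, and flow switch): 0.802000 × 0.779000 × 0.765000 = 0.477940
Parallel ([0.477940] and chilled-water pump): 1 − (1 − 0.477940)(1 − 0.823000) = 0.907595
Series ([0.994343] and [0.907595]): 0.994343 × 0.907595 = 0.9025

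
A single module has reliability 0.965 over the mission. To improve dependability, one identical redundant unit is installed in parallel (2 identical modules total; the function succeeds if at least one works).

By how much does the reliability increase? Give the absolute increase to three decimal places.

0.034

R_before = 0.965
R_after = 1 − (1 − 0.965)^2 = 0.999
ΔR = 0.999 − 0.965 = 0.034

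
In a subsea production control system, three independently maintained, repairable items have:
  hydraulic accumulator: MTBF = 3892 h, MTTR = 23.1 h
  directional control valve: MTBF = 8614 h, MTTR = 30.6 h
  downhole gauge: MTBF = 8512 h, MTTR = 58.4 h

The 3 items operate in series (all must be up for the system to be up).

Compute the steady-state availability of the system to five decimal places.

0.98383

A(hydraulic accumulator) = MTBF/(MTBF+MTTR) = 3892/(3892+23.1) = 0.994100
A(directional control valve) = MTBF/(MTBF+MTTR) = 8614/(8614+30.6) = 0.996460
A(downhole gauge) = MTBF/(MTBF+MTTR) = 8512/(8512+58.4) = 0.993186
Series availability: 0.994100 × 0.996460 × 0.993186 = 0.98383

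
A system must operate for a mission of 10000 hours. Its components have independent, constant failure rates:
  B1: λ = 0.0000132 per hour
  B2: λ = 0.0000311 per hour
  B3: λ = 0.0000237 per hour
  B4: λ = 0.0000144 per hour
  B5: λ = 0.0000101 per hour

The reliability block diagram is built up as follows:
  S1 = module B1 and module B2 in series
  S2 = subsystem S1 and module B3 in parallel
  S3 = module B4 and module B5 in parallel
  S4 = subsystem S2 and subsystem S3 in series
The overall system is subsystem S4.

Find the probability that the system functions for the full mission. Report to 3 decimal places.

0.913

R(B1) = exp(−0.0000132 × 10000) = 0.87634
R(B2) = exp(−0.0000311 × 10000) = 0.73271
R(B3) = exp(−0.0000237 × 10000) = 0.78899
R(B4) = exp(−0.0000144 × 10000) = 0.86589
R(B5) = exp(−0.0000101 × 10000) = 0.90393
Series (B1 and B2): 0.87634 × 0.73271 = 0.64210
Parallel ([0.64210] and B3): 1 − (1 − 0.64210)(1 − 0.78899) = 0.92448
Parallel (B4 and B5): 1 − (1 − 0.86589)(1 − 0.90393) = 0.98712
Series ([0.92448] and [0.98712]): 0.92448 × 0.98712 = 0.913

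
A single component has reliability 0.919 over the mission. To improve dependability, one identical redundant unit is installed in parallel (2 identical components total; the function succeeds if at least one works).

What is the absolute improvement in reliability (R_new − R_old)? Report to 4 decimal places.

0.0744

R_before = 0.919
R_after = 1 − (1 − 0.919)^2 = 0.9934
ΔR = 0.9934 − 0.919 = 0.0744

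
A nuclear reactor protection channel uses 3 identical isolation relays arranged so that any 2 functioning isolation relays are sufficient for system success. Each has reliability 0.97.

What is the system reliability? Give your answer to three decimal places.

R = Σ_{i=2}^{3} C(3,i) p^i (1−p)^{3−i} with p = 0.97
C(3,2)·0.97^2·0.03^1 = 0.08468
C(3,3)·0.97^3·0.03^0 = 0.91267
Sum = 0.997

0.997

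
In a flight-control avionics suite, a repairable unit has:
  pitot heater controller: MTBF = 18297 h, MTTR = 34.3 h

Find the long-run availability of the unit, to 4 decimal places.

A(pitot heater controller) = MTBF/(MTBF+MTTR) = 18297/(18297+34.3) = 0.9981

0.9981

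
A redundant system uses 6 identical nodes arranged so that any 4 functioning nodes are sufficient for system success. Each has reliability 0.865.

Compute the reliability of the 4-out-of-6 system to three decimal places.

R = Σ_{i=4}^{6} C(6,i) p^i (1−p)^{6−i} with p = 0.865
C(6,4)·0.865^4·0.135^2 = 0.15305
C(6,5)·0.865^5·0.135^1 = 0.39225
C(6,6)·0.865^6·0.135^0 = 0.41889
Sum = 0.964

0.964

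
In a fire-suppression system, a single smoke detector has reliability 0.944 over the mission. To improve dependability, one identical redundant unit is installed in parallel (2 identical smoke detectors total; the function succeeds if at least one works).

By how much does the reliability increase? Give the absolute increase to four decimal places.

0.0529

R_before = 0.944
R_after = 1 − (1 − 0.944)^2 = 0.9969
ΔR = 0.9969 − 0.944 = 0.0529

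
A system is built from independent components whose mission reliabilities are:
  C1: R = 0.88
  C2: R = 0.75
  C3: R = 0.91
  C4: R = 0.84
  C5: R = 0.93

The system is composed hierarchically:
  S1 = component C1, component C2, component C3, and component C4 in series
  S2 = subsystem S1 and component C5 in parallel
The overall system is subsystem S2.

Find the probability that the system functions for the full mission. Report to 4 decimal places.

Series (C1, C2, C3, and C4): 0.880000 × 0.750000 × 0.910000 × 0.840000 = 0.504504
Parallel ([0.504504] and C5): 1 − (1 − 0.504504)(1 − 0.930000) = 0.9653

0.9653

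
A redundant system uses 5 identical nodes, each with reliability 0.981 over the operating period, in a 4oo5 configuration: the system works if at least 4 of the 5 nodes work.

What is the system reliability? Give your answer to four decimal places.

R = Σ_{i=4}^{5} C(5,i) p^i (1−p)^{5−i} with p = 0.981
C(5,4)·0.981^4·0.019^1 = 0.087983
C(5,5)·0.981^5·0.019^0 = 0.908542
Sum = 0.9965

0.9965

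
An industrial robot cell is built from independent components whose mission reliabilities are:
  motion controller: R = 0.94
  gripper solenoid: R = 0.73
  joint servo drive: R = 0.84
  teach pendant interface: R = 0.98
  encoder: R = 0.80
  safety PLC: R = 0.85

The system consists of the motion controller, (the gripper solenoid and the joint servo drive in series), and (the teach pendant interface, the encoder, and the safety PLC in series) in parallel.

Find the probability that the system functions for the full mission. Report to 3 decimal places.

Series (gripper solenoid and joint servo drive): 0.73000 × 0.84000 = 0.61320
Series (teach pendant interface, encoder, and safety PLC): 0.98000 × 0.80000 × 0.85000 = 0.66640
Parallel (motion controller, [0.61320], and [0.66640]): 1 − (1 − 0.94000)(1 − 0.61320)(1 − 0.66640) = 0.992

0.992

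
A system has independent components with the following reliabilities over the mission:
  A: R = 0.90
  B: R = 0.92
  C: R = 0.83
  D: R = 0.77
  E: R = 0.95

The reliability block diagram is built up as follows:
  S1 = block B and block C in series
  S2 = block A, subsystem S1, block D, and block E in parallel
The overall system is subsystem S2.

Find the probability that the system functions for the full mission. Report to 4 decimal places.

0.9997

Series (B and C): 0.920000 × 0.830000 = 0.763600
Parallel (A, [0.763600], D, and E): 1 − (1 − 0.900000)(1 − 0.763600)(1 − 0.770000)(1 − 0.950000) = 0.9997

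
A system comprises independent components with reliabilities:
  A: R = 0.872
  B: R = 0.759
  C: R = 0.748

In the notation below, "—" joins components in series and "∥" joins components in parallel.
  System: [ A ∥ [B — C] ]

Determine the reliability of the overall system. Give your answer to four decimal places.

Series (B and C): 0.759000 × 0.748000 = 0.567732
Parallel (A and [0.567732]): 1 − (1 − 0.872000)(1 − 0.567732) = 0.9447

0.9447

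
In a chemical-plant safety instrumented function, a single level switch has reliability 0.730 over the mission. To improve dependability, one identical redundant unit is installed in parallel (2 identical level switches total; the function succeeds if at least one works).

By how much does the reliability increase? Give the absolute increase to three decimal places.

R_before = 0.730
R_after = 1 − (1 − 0.730)^2 = 0.927
ΔR = 0.927 − 0.730 = 0.197

0.197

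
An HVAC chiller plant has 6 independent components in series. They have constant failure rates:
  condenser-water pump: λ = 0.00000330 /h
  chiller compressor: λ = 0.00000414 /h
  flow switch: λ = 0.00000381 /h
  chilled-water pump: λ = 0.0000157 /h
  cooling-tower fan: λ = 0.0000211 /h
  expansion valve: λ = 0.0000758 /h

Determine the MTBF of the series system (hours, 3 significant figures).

Series of exponential components: λ_sys = Σ λ_i
λ_sys = 0.00000330 + 0.00000414 + 0.00000381 + 0.0000157 + 0.0000211 + 0.0000758 = 1.2385e-04 /h
MTBF = 1 / λ_sys = 8070 h

8070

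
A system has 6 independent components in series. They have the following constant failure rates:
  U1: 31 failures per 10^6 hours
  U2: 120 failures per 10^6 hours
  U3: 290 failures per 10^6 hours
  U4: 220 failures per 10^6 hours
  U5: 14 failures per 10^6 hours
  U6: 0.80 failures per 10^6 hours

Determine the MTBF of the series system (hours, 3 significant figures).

Series of exponential components: λ_sys = Σ λ_i
λ_sys = 0.000031 + 0.00012 + 0.00029 + 0.00022 + 0.000014 + 0.00000080 = 6.7580e-04 /h
MTBF = 1 / λ_sys = 1480 h

1480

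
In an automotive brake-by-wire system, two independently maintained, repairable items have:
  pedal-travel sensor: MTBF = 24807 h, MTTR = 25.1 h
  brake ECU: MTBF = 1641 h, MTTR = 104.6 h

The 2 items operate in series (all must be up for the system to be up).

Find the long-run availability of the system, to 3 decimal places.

A(pedal-travel sensor) = MTBF/(MTBF+MTTR) = 24807/(24807+25.1) = 0.998989
A(brake ECU) = MTBF/(MTBF+MTTR) = 1641/(1641+104.6) = 0.940078
Series availability: 0.998989 × 0.940078 = 0.939

0.939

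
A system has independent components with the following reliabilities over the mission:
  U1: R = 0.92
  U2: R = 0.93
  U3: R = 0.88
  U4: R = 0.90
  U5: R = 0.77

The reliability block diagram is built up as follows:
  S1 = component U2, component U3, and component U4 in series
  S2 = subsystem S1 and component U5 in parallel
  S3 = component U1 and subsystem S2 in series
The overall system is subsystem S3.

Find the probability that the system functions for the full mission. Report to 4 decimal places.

0.8643

Series (U2, U3, and U4): 0.930000 × 0.880000 × 0.900000 = 0.736560
Parallel ([0.736560] and U5): 1 − (1 − 0.736560)(1 − 0.770000) = 0.939409
Series (U1 and [0.939409]): 0.920000 × 0.939409 = 0.8643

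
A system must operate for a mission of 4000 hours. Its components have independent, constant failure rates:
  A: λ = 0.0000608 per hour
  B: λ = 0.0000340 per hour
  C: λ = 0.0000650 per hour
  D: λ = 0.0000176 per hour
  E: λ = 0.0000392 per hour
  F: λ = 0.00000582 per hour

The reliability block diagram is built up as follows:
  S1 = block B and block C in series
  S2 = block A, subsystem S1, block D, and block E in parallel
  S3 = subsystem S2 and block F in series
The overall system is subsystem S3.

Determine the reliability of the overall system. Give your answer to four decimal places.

R(A) = exp(−0.0000608 × 4000) = 0.784115
R(B) = exp(−0.0000340 × 4000) = 0.872843
R(C) = exp(−0.0000650 × 4000) = 0.771052
R(D) = exp(−0.0000176 × 4000) = 0.932021
R(E) = exp(−0.0000392 × 4000) = 0.854875
R(F) = exp(−0.00000582 × 4000) = 0.976989
Series (B and C): 0.872843 × 0.771052 = 0.673007
Parallel (A, [0.673007], D, and E): 1 − (1 − 0.784115)(1 − 0.673007)(1 − 0.932021)(1 − 0.854875) = 0.999304
Series ([0.999304] and F): 0.999304 × 0.976989 = 0.9763

0.9763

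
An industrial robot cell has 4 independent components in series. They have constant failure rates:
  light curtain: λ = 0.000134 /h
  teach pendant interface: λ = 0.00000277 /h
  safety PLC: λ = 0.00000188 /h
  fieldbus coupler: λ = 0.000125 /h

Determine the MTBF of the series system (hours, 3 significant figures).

3790

Series of exponential components: λ_sys = Σ λ_i
λ_sys = 0.000134 + 0.00000277 + 0.00000188 + 0.000125 = 2.6365e-04 /h
MTBF = 1 / λ_sys = 3790 h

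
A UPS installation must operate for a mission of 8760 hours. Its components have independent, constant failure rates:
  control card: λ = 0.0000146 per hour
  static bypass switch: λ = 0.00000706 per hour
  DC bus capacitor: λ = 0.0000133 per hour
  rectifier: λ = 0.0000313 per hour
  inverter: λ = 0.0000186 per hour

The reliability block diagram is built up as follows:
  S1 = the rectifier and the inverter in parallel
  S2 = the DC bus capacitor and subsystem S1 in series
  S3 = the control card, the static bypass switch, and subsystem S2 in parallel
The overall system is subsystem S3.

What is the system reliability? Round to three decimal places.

R(control card) = exp(−0.0000146 × 8760) = 0.87994
R(static bypass switch) = exp(−0.00000706 × 8760) = 0.94003
R(DC bus capacitor) = exp(−0.0000133 × 8760) = 0.89002
R(rectifier) = exp(−0.0000313 × 8760) = 0.76019
R(inverter) = exp(−0.0000186 × 8760) = 0.84965
Parallel (rectifier and inverter): 1 − (1 − 0.76019)(1 − 0.84965) = 0.96394
Series (DC bus capacitor and [0.96394]): 0.89002 × 0.96394 = 0.85793
Parallel (control card, static bypass switch, and [0.85793]): 1 − (1 − 0.87994)(1 − 0.94003)(1 − 0.85793) = 0.999

0.999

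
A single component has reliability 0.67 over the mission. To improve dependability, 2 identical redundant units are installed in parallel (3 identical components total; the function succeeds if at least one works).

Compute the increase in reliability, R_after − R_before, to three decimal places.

R_before = 0.67
R_after = 1 − (1 − 0.67)^3 = 0.964
ΔR = 0.964 − 0.67 = 0.294

0.294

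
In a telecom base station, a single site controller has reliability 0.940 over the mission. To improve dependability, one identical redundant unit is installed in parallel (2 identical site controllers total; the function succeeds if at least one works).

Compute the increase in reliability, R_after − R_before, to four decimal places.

0.0564

R_before = 0.940
R_after = 1 − (1 − 0.940)^2 = 0.9964
ΔR = 0.9964 − 0.940 = 0.0564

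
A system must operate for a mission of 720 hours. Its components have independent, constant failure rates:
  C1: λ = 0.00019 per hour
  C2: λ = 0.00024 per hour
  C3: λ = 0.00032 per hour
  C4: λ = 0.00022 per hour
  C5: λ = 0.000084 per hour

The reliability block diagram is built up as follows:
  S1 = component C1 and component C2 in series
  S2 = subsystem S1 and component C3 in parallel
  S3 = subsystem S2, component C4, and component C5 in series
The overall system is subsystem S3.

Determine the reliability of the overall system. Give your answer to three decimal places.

0.759

R(C1) = exp(−0.00019 × 720) = 0.87214
R(C2) = exp(−0.00024 × 720) = 0.84131
R(C3) = exp(−0.00032 × 720) = 0.79422
R(C4) = exp(−0.00022 × 720) = 0.85351
R(C5) = exp(−0.000084 × 720) = 0.94131
Series (C1 and C2): 0.87214 × 0.84131 = 0.73374
Parallel ([0.73374] and C3): 1 − (1 − 0.73374)(1 − 0.79422) = 0.94521
Series ([0.94521], C4, and C5): 0.94521 × 0.85351 × 0.94131 = 0.759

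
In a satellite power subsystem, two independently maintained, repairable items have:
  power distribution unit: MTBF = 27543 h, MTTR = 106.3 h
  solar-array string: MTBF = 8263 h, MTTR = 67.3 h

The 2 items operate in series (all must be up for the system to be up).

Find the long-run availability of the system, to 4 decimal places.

0.9881

A(power distribution unit) = MTBF/(MTBF+MTTR) = 27543/(27543+106.3) = 0.996155
A(solar-array string) = MTBF/(MTBF+MTTR) = 8263/(8263+67.3) = 0.991921
Series availability: 0.996155 × 0.991921 = 0.9881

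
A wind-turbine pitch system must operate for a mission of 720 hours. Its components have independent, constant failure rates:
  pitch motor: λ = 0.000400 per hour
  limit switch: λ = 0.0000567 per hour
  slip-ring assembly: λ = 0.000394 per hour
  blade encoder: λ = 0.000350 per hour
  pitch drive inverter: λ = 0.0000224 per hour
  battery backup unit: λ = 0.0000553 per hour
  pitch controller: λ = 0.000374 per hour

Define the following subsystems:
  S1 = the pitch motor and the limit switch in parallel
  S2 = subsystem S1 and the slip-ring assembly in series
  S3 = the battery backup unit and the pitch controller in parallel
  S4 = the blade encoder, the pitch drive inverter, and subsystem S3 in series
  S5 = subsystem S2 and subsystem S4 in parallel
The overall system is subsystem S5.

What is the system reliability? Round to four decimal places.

0.9383

R(pitch motor) = exp(−0.000400 × 720) = 0.749762
R(limit switch) = exp(−0.0000567 × 720) = 0.959998
R(slip-ring assembly) = exp(−0.000394 × 720) = 0.753008
R(blade encoder) = exp(−0.000350 × 720) = 0.777245
R(pitch drive inverter) = exp(−0.0000224 × 720) = 0.984001
R(battery backup unit) = exp(−0.0000553 × 720) = 0.960966
R(pitch controller) = exp(−0.000374 × 720) = 0.763929
Parallel (pitch motor and limit switch): 1 − (1 − 0.749762)(1 − 0.959998) = 0.989990
Series ([0.989990] and slip-ring assembly): 0.989990 × 0.753008 = 0.745470
Parallel (battery backup unit and pitch controller): 1 − (1 − 0.960966)(1 − 0.763929) = 0.990785
Series (blade encoder, pitch drive inverter, and [0.990785]): 0.777245 × 0.984001 × 0.990785 = 0.757762
Parallel ([0.745470] and [0.757762]): 1 − (1 − 0.745470)(1 − 0.757762) = 0.9383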